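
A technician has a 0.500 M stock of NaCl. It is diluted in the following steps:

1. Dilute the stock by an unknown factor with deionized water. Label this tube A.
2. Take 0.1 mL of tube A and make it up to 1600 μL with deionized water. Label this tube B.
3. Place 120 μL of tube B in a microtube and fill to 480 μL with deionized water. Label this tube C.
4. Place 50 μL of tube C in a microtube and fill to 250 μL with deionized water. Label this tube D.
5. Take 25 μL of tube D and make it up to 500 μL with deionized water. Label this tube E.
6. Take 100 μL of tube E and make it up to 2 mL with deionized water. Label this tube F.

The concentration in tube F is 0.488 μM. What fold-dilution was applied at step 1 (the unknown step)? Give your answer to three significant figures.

Step 1: unknown factor x
Step 2: 0.1 mL brought to 1600 μL → factor 1.6/0.1 = 16
Step 3: 120 μL brought to 480 μL → factor 480/120 = 4
Step 4: 50 μL brought to 250 μL → factor 250/50 = 5
Step 5: 25 μL brought to 500 μL → factor 500/25 = 20
Step 6: 100 μL brought to 2 mL → factor 2000/100 = 20
Product of known-step factors = 1.28 × 10^5
Overall factor = 0.500 M / (0.488 μM) = 1.0246 × 10^6
x = 1.0246 × 10^6 / 1.28 × 10^5 = 8.00

8.00-fold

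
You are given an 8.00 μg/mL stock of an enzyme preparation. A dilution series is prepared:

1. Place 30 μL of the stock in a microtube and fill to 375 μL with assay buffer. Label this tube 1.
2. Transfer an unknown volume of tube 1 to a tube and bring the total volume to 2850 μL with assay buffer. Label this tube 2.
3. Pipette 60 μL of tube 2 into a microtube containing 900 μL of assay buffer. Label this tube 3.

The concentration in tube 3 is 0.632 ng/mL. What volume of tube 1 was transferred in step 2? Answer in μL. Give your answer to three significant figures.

45.0 μL

Step 1: 30 μL brought to 375 μL → factor 375/30 = 12.5
Step 2: v brought to 2850 μL → factor = 2850 μL/v
Step 3: 60 μL + 900 μL = 960 μL total → factor 960/60 = 16
Product of known-step factors = 200
Overall factor = 8.00 μg/mL / (0.632 ng/mL) = 12658
Step-2 factor = 12658 / 200 = 63.291
v = 2850 μL / 63.291 = 45.0 μL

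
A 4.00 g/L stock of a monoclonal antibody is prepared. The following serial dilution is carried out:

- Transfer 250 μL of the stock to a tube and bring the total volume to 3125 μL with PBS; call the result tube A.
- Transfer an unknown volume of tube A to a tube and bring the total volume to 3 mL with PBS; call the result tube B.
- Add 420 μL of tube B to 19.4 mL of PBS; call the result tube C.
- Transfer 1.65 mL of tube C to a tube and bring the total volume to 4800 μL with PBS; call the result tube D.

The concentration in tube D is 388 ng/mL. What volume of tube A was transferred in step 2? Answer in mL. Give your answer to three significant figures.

0.499 mL

Step 1: 250 μL brought to 3125 μL → factor 3125/250 = 12.5
Step 2: v brought to 3 mL → factor = 3 mL/v
Step 3: 420 μL + 19.4 mL = 19820 μL total → factor 19820/420 = 47.19
Step 4: 1.65 mL brought to 4800 μL → factor 4.8/1.65 = 2.9091
Product of known-step factors = 1716
Overall factor = 4.00 g/L / (388 ng/mL) = 10309
Step-2 factor = 10309 / 1716 = 6.0077
v = 3 mL / 6.0077 = 0.499 mL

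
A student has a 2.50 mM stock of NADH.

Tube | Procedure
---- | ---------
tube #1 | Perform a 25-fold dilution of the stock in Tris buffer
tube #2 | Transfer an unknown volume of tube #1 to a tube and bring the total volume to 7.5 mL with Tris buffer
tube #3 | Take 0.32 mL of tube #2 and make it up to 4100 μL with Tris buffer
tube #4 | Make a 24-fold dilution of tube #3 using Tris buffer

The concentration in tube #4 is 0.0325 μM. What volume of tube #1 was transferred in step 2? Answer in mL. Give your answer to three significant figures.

0.750 mL

Step 1: 25-fold → factor 25
Step 2: v brought to 7.5 mL → factor = 7.5 mL/v
Step 3: 0.32 mL brought to 4100 μL → factor 4.1/0.32 = 12.812
Step 4: 24-fold → factor 24
Product of known-step factors = 7687.5
Overall factor = 2.50 mM / (0.0325 μM) = 76923
Step-2 factor = 76923 / 7687.5 = 10.006
v = 7.5 mL / 10.006 = 0.750 mL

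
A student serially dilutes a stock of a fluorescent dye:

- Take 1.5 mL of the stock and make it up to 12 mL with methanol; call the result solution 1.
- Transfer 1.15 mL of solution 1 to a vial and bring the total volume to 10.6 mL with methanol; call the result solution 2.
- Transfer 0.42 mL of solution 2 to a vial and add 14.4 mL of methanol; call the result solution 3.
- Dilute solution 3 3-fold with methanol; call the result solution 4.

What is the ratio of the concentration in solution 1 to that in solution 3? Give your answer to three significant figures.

Step 1: 1.5 mL brought to 12 mL → factor 12/1.5 = 8
Step 2: 1.15 mL brought to 10.6 mL → factor 10.6/1.15 = 9.2174
Step 3: 0.42 mL + 14.4 mL = 14.82 mL total → factor 14.82/0.42 = 35.286
Dilution factor to solution 1 = 8; to solution 3 = 2601.9
[solution 1]/[solution 3] = (factor to solution 3)/(factor to solution 1) = 2601.9/8 = 325

325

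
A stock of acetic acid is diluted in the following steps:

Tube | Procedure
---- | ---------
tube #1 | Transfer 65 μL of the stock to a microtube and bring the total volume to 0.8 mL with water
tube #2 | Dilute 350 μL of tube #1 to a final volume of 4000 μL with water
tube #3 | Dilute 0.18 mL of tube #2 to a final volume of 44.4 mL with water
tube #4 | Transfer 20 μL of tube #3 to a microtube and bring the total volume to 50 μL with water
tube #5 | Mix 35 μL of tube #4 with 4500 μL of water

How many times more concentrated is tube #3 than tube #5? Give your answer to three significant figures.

Step 1: 65 μL brought to 0.8 mL → factor 800/65 = 12.308
Step 2: 350 μL brought to 4000 μL → factor 4000/350 = 11.429
Step 3: 0.18 mL brought to 44.4 mL → factor 44.4/0.18 = 246.67
Step 4: 20 μL brought to 50 μL → factor 50/20 = 2.5
Step 5: 35 μL + 4500 μL = 4535 μL total → factor 4535/35 = 129.57
Dilution factor to tube #3 = 34696; to tube #5 = 1.1239 × 10^7
[tube #3]/[tube #5] = (factor to tube #5)/(factor to tube #3) = 1.1239 × 10^7/34696 = 324

324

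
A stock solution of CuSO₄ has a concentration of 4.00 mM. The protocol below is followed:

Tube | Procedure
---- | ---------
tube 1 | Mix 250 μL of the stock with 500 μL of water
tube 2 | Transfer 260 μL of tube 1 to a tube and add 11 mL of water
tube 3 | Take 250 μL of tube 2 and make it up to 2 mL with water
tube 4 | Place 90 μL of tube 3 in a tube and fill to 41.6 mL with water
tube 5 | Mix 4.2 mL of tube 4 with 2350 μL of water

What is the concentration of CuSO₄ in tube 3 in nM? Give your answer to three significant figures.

Step 1: 250 μL + 500 μL = 750 μL total → factor 750/250 = 3
Step 2: 260 μL + 11 mL = 11260 μL total → factor 11260/260 = 43.308
Step 3: 250 μL brought to 2 mL → factor 2000/250 = 8
Dilution factor through tube 3 = 3 × 43.308 × 8 = 1039.4
[tube 3] = 4.00 mM / 1039.4 = 0.003848 mM = 3.85 × 10^3 nM

3.85 × 10^3 nM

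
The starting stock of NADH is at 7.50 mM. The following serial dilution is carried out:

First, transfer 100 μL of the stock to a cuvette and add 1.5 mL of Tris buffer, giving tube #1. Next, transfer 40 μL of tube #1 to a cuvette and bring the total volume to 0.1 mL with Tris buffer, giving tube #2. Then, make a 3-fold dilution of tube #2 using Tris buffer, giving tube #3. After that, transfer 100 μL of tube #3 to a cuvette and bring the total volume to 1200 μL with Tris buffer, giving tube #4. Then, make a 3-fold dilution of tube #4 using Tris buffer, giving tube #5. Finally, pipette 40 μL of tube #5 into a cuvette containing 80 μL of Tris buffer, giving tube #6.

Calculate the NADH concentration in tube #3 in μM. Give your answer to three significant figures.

Step 1: 100 μL + 1.5 mL = 1600 μL total → factor 1600/100 = 16
Step 2: 40 μL brought to 0.1 mL → factor 100/40 = 2.5
Step 3: 3-fold → factor 3
Dilution factor through tube #3 = 16 × 2.5 × 3 = 120
[tube #3] = 7.50 mM / 120 = 0.06250 mM = 62.5 μM

62.5 μM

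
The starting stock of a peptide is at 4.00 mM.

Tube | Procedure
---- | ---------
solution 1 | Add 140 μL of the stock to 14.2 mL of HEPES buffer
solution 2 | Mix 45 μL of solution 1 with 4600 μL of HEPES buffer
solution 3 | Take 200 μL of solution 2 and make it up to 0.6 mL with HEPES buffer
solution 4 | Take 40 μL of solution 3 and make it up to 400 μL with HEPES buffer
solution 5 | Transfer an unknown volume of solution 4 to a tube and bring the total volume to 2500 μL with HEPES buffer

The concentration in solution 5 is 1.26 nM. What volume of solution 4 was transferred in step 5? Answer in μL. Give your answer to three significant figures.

Step 1: 140 μL + 14.2 mL = 14340 μL total → factor 14340/140 = 102.43
Step 2: 45 μL + 4600 μL = 4645 μL total → factor 4645/45 = 103.22
Step 3: 200 μL brought to 0.6 mL → factor 600/200 = 3
Step 4: 40 μL brought to 400 μL → factor 400/40 = 10
Step 5: v brought to 2500 μL → factor = 2500 μL/v
Product of known-step factors = 3.1719 × 10^5
Overall factor = 4.00 mM / (1.26 nM) = 3.1746 × 10^6
Step-5 factor = 3.1746 × 10^6 / 3.1719 × 10^5 = 10.009
v = 2500 μL / 10.009 = 250 μL

250 μL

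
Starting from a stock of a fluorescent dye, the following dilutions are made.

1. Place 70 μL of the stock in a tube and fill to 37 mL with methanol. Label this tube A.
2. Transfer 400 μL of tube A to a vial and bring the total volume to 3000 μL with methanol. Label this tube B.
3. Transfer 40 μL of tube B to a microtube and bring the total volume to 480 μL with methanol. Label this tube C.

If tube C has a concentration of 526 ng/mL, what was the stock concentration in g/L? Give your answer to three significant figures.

Step 1: 70 μL brought to 37 mL → factor 37000/70 = 528.57
Step 2: 400 μL brought to 3000 μL → factor 3000/400 = 7.5
Step 3: 40 μL brought to 480 μL → factor 480/40 = 12
Overall dilution factor = 528.57 × 7.5 × 12 = 47571
Stock = 526 ng/mL × 47571 = 2.502 × 10^7 ng/mL = 25.0 g/L

25.0 g/L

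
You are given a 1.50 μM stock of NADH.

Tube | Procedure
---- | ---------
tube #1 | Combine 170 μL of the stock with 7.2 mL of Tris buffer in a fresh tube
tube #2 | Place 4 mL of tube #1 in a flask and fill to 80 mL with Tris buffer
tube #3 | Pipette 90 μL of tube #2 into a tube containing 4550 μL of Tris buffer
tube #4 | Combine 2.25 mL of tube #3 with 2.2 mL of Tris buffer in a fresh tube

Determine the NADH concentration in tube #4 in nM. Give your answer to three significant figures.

0.0170 nM

Step 1: 170 μL + 7.2 mL = 7370 μL total → factor 7370/170 = 43.353
Step 2: 4 mL brought to 80 mL → factor 80/4 = 20
Step 3: 90 μL + 4550 μL = 4640 μL total → factor 4640/90 = 51.556
Step 4: 2.25 mL + 2.2 mL = 4.45 mL total → factor 4.45/2.25 = 1.9778
Overall dilution factor = 43.353 × 20 × 51.556 × 1.9778 = 88410
Final = 1.50 μM / 88410 = 1.697 × 10^-5 μM = 0.0170 nM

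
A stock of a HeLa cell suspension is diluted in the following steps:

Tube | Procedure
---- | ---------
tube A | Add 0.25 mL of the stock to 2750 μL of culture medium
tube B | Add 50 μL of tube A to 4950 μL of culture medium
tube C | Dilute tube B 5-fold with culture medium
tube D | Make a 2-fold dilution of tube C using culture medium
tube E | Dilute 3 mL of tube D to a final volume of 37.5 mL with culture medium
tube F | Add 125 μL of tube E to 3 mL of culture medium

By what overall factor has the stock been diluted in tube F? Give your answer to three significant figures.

Step 1: 0.25 mL + 2750 μL = 3 mL total → factor 3/0.25 = 12
Step 2: 50 μL + 4950 μL = 5000 μL total → factor 5000/50 = 100
Step 3: 5-fold → factor 5
Step 4: 2-fold → factor 2
Step 5: 3 mL brought to 37.5 mL → factor 37.5/3 = 12.5
Step 6: 125 μL + 3 mL = 3125 μL total → factor 3125/125 = 25
Overall dilution factor = 12 × 100 × 5 × 2 × 12.5 × 25 = 3.75 × 10^6

3.75 × 10^6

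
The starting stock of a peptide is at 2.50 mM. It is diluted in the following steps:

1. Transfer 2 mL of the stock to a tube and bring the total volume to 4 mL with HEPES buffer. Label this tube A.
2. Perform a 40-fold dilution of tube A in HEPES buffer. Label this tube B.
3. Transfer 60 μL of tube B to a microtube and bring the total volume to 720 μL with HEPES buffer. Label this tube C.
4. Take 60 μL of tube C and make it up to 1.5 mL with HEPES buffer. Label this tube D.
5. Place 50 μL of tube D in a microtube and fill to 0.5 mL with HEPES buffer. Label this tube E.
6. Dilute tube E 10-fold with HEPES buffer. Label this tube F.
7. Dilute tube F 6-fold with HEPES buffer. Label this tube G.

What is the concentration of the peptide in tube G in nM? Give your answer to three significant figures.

0.174 nM

Step 1: 2 mL brought to 4 mL → factor 4/2 = 2
Step 2: 40-fold → factor 40
Step 3: 60 μL brought to 720 μL → factor 720/60 = 12
Step 4: 60 μL brought to 1.5 mL → factor 1500/60 = 25
Step 5: 50 μL brought to 0.5 mL → factor 500/50 = 10
Step 6: 10-fold → factor 10
Step 7: 6-fold → factor 6
Overall dilution factor = 2 × 40 × 12 × 25 × 10 × 10 × 6 = 1.44 × 10^7
Final = 2.50 mM / 1.44 × 10^7 = 1.736 × 10^-7 mM = 0.174 nM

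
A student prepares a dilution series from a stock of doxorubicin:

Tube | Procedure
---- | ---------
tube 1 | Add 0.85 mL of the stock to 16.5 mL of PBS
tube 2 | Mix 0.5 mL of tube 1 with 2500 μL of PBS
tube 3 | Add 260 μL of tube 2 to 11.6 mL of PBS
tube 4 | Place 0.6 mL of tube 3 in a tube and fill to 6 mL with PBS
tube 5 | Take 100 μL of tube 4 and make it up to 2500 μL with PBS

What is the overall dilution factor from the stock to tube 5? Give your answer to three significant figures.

1.40 × 10^6

Step 1: 0.85 mL + 16.5 mL = 17.35 mL total → factor 17.35/0.85 = 20.412
Step 2: 0.5 mL + 2500 μL = 3 mL total → factor 3/0.5 = 6
Step 3: 260 μL + 11.6 mL = 11860 μL total → factor 11860/260 = 45.615
Step 4: 0.6 mL brought to 6 mL → factor 6/0.6 = 10
Step 5: 100 μL brought to 2500 μL → factor 2500/100 = 25
Overall dilution factor = 20.412 × 6 × 45.615 × 10 × 25 = 1.3966 × 10^6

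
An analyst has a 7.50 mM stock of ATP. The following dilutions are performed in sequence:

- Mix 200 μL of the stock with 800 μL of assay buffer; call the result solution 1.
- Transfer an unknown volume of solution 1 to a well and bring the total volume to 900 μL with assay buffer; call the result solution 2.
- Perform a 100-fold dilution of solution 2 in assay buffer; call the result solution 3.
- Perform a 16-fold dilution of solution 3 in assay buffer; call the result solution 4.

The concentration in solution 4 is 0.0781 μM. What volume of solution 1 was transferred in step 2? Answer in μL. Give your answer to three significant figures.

Step 1: 200 μL + 800 μL = 1000 μL total → factor 1000/200 = 5
Step 2: v brought to 900 μL → factor = 900 μL/v
Step 3: 100-fold → factor 100
Step 4: 16-fold → factor 16
Product of known-step factors = 8000
Overall factor = 7.50 mM / (0.0781 μM) = 96031
Step-2 factor = 96031 / 8000 = 12.004
v = 900 μL / 12.004 = 75.0 μL

75.0 μL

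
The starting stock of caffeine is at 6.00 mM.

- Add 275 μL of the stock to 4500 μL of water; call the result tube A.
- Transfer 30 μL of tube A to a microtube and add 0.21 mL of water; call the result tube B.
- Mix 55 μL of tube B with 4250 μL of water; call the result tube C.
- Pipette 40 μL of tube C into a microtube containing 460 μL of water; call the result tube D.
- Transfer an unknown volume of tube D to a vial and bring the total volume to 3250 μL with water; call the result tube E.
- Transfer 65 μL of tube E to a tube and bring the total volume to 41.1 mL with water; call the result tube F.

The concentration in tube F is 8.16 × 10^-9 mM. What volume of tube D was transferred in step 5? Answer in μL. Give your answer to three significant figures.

380 μL

Step 1: 275 μL + 4500 μL = 4775 μL total → factor 4775/275 = 17.364
Step 2: 30 μL + 0.21 mL = 240 μL total → factor 240/30 = 8
Step 3: 55 μL + 4250 μL = 4305 μL total → factor 4305/55 = 78.273
Step 4: 40 μL + 460 μL = 500 μL total → factor 500/40 = 12.5
Step 5: v brought to 3250 μL → factor = 3250 μL/v
Step 6: 65 μL brought to 41.1 mL → factor 41100/65 = 632.31
Product of known-step factors = 8.5937 × 10^7
Overall factor = 6.00 mM / (8.16 × 10^-9 mM) = 7.3529 × 10^8
Step-5 factor = 7.3529 × 10^8 / 8.5937 × 10^7 = 8.5562
v = 3250 μL / 8.5562 = 380 μL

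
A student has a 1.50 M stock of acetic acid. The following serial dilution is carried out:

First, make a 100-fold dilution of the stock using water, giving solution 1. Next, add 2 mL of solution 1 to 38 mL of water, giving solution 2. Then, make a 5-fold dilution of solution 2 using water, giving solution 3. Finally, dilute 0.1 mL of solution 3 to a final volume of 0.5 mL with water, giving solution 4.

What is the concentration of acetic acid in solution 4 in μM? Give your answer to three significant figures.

30.0 μM

Step 1: 100-fold → factor 100
Step 2: 2 mL + 38 mL = 40 mL total → factor 40/2 = 20
Step 3: 5-fold → factor 5
Step 4: 0.1 mL brought to 0.5 mL → factor 0.5/0.1 = 5
Overall dilution factor = 100 × 20 × 5 × 5 = 50000
Final = 1.50 M / 50000 = 3.000 × 10^-5 M = 30.0 μM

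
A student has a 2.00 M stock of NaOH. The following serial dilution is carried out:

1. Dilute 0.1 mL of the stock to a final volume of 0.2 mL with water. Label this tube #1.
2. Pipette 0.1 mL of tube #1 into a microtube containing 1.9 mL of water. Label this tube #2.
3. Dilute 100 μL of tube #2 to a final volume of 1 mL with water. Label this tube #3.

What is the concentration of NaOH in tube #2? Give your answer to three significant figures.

Step 1: 0.1 mL brought to 0.2 mL → factor 0.2/0.1 = 2
Step 2: 0.1 mL + 1.9 mL = 2 mL total → factor 2/0.1 = 20
Dilution factor through tube #2 = 2 × 20 = 40
[tube #2] = 2.00 M / 40 = 0.0500 M

0.0500 M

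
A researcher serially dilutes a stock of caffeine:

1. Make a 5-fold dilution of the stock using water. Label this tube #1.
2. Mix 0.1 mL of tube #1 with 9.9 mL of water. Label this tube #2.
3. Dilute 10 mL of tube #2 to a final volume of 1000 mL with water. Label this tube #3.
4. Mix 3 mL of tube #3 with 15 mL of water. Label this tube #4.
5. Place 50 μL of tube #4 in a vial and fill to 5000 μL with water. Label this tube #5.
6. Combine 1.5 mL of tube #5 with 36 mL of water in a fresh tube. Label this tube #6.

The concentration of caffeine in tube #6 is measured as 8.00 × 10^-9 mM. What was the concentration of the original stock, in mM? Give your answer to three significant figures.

6.00 mM

Step 1: 5-fold → factor 5
Step 2: 0.1 mL + 9.9 mL = 10 mL total → factor 10/0.1 = 100
Step 3: 10 mL brought to 1000 mL → factor 1000/10 = 100
Step 4: 3 mL + 15 mL = 18 mL total → factor 18/3 = 6
Step 5: 50 μL brought to 5000 μL → factor 5000/50 = 100
Step 6: 1.5 mL + 36 mL = 37.5 mL total → factor 37.5/1.5 = 25
Overall dilution factor = 5 × 100 × 100 × 6 × 100 × 25 = 7.5 × 10^8
Stock = 8.00 × 10^-9 mM × 7.5 × 10^8 = 6.00 mM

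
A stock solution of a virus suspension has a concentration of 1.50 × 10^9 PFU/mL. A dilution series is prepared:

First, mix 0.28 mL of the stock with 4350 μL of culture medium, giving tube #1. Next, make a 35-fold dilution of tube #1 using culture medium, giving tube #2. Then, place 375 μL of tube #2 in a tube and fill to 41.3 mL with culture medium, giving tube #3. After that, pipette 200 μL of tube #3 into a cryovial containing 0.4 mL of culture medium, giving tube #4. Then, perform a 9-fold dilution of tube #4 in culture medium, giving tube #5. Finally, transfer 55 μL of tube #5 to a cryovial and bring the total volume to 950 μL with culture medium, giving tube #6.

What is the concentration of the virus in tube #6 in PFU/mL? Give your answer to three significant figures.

50.5 PFU/mL

Step 1: 0.28 mL + 4350 μL = 4.63 mL total → factor 4.63/0.28 = 16.536
Step 2: 35-fold → factor 35
Step 3: 375 μL brought to 41.3 mL → factor 41300/375 = 110.13
Step 4: 200 μL + 0.4 mL = 600 μL total → factor 600/200 = 3
Step 5: 9-fold → factor 9
Step 6: 55 μL brought to 950 μL → factor 950/55 = 17.273
Overall dilution factor = 16.536 × 35 × 110.13 × 3 × 9 × 17.273 = 2.9726 × 10^7
Final = 1.50 × 10^9 PFU/mL / 2.9726 × 10^7 = 50.5 PFU/mL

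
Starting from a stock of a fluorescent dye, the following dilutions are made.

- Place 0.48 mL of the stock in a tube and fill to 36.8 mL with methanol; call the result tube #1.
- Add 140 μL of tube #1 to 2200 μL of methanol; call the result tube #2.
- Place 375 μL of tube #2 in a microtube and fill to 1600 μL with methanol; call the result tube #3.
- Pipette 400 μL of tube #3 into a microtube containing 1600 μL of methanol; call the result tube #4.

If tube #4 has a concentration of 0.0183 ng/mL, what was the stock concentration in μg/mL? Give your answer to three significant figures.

0.500 μg/mL

Step 1: 0.48 mL brought to 36.8 mL → factor 36.8/0.48 = 76.667
Step 2: 140 μL + 2200 μL = 2340 μL total → factor 2340/140 = 16.714
Step 3: 375 μL brought to 1600 μL → factor 1600/375 = 4.2667
Step 4: 400 μL + 1600 μL = 2000 μL total → factor 2000/400 = 5
Overall dilution factor = 76.667 × 16.714 × 4.2667 × 5 = 27337
Stock = 0.0183 ng/mL × 27337 = 500.3 ng/mL = 0.500 μg/mL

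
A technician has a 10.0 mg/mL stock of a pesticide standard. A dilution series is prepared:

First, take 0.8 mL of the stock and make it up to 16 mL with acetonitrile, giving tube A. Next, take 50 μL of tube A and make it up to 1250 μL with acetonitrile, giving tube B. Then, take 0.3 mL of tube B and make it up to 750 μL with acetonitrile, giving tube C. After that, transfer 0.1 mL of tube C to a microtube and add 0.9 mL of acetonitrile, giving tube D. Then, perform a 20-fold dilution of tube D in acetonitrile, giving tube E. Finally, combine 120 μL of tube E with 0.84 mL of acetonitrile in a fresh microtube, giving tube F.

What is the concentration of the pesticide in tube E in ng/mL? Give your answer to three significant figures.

Step 1: 0.8 mL brought to 16 mL → factor 16/0.8 = 20
Step 2: 50 μL brought to 1250 μL → factor 1250/50 = 25
Step 3: 0.3 mL brought to 750 μL → factor 0.75/0.3 = 2.5
Step 4: 0.1 mL + 0.9 mL = 1 mL total → factor 1/0.1 = 10
Step 5: 20-fold → factor 20
Dilution factor through tube E = 20 × 25 × 2.5 × 10 × 20 = 2.5 × 10^5
[tube E] = 10.0 mg/mL / 2.5 × 10^5 = 4.000 × 10^-5 mg/mL = 40.0 ng/mL

40.0 ng/mL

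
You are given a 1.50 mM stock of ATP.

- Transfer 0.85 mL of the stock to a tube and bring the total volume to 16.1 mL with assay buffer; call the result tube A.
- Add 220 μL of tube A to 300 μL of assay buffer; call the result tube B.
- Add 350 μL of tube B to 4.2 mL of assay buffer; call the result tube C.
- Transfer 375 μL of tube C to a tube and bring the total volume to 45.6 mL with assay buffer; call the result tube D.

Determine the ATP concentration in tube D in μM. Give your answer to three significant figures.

0.0212 μM

Step 1: 0.85 mL brought to 16.1 mL → factor 16.1/0.85 = 18.941
Step 2: 220 μL + 300 μL = 520 μL total → factor 520/220 = 2.3636
Step 3: 350 μL + 4.2 mL = 4550 μL total → factor 4550/350 = 13
Step 4: 375 μL brought to 45.6 mL → factor 45600/375 = 121.6
Overall dilution factor = 18.941 × 2.3636 × 13 × 121.6 = 70773
Final = 1.50 mM / 70773 = 2.119 × 10^-5 mM = 0.0212 μM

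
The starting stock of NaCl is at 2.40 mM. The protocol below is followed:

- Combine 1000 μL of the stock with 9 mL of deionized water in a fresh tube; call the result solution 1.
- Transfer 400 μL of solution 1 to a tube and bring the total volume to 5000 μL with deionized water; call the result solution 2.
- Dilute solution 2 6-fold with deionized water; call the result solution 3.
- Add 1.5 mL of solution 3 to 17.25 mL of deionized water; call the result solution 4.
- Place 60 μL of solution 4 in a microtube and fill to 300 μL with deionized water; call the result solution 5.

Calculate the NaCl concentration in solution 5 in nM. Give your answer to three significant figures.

51.2 nM

Step 1: 1000 μL + 9 mL = 10000 μL total → factor 10000/1000 = 10
Step 2: 400 μL brought to 5000 μL → factor 5000/400 = 12.5
Step 3: 6-fold → factor 6
Step 4: 1.5 mL + 17.25 mL = 18.75 mL total → factor 18.75/1.5 = 12.5
Step 5: 60 μL brought to 300 μL → factor 300/60 = 5
Dilution factor through solution 5 = 10 × 12.5 × 6 × 12.5 × 5 = 46875
[solution 5] = 2.40 mM / 46875 = 5.120 × 10^-5 mM = 51.2 nM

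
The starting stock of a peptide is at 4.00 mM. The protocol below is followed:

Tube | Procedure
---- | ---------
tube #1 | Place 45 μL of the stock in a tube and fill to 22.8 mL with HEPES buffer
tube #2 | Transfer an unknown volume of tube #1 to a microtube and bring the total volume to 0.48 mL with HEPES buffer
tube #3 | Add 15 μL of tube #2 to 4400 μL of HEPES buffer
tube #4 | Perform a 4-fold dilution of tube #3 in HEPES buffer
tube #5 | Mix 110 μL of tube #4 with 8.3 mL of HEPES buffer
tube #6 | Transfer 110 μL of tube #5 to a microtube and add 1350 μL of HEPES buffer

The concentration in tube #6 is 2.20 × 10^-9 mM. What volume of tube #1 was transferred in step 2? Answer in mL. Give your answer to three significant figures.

Step 1: 45 μL brought to 22.8 mL → factor 22800/45 = 506.67
Step 2: v brought to 0.48 mL → factor = 0.48 mL/v
Step 3: 15 μL + 4400 μL = 4415 μL total → factor 4415/15 = 294.33
Step 4: 4-fold → factor 4
Step 5: 110 μL + 8.3 mL = 8410 μL total → factor 8410/110 = 76.455
Step 6: 110 μL + 1350 μL = 1460 μL total → factor 1460/110 = 13.273
Product of known-step factors = 6.0532 × 10^8
Overall factor = 4.00 mM / (2.20 × 10^-9 mM) = 1.8182 × 10^9
Step-2 factor = 1.8182 × 10^9 / 6.0532 × 10^8 = 3.0037
v = 0.48 mL / 3.0037 = 0.160 mL

0.160 mL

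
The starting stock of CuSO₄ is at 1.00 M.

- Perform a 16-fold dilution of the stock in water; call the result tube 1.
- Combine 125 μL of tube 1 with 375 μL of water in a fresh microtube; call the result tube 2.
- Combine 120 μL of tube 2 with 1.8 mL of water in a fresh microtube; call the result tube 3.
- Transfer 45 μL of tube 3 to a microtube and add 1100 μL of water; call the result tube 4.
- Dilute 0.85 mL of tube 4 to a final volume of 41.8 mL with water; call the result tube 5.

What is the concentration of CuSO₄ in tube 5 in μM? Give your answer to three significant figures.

Step 1: 16-fold → factor 16
Step 2: 125 μL + 375 μL = 500 μL total → factor 500/125 = 4
Step 3: 120 μL + 1.8 mL = 1920 μL total → factor 1920/120 = 16
Step 4: 45 μL + 1100 μL = 1145 μL total → factor 1145/45 = 25.444
Step 5: 0.85 mL brought to 41.8 mL → factor 41.8/0.85 = 49.176
Overall dilution factor = 16 × 4 × 16 × 25.444 × 49.176 = 1.2813 × 10^6
Final = 1.00 M / 1.2813 × 10^6 = 7.805 × 10^-7 M = 0.780 μM

0.780 μM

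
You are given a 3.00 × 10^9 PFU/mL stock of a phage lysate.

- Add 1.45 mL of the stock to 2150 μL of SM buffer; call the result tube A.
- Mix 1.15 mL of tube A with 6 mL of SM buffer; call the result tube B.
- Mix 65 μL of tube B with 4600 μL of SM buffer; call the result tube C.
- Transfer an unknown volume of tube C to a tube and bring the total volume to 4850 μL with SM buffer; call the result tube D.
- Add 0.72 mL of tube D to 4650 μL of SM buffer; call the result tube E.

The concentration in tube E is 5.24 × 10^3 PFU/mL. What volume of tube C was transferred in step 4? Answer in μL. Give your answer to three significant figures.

Step 1: 1.45 mL + 2150 μL = 3.6 mL total → factor 3.6/1.45 = 2.4828
Step 2: 1.15 mL + 6 mL = 7.15 mL total → factor 7.15/1.15 = 6.2174
Step 3: 65 μL + 4600 μL = 4665 μL total → factor 4665/65 = 71.769
Step 4: v brought to 4850 μL → factor = 4850 μL/v
Step 5: 0.72 mL + 4650 μL = 5.37 mL total → factor 5.37/0.72 = 7.4583
Product of known-step factors = 8262.7
Overall factor = 3.00 × 10^9 PFU/mL / (5.24 × 10^3 PFU/mL) = 5.7252 × 10^5
Step-4 factor = 5.7252 × 10^5 / 8262.7 = 69.289
v = 4850 μL / 69.289 = 70.0 μL

70.0 μL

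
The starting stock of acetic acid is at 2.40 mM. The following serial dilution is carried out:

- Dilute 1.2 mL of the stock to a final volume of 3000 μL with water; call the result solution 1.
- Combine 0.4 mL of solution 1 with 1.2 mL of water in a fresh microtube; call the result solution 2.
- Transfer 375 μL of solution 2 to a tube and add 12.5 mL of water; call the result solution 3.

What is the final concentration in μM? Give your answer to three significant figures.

6.99 μM

Step 1: 1.2 mL brought to 3000 μL → factor 3/1.2 = 2.5
Step 2: 0.4 mL + 1.2 mL = 1.6 mL total → factor 1.6/0.4 = 4
Step 3: 375 μL + 12.5 mL = 12875 μL total → factor 12875/375 = 34.333
Overall dilution factor = 2.5 × 4 × 34.333 = 343.33
Final = 2.40 mM / 343.33 = 0.006990 mM = 6.99 μM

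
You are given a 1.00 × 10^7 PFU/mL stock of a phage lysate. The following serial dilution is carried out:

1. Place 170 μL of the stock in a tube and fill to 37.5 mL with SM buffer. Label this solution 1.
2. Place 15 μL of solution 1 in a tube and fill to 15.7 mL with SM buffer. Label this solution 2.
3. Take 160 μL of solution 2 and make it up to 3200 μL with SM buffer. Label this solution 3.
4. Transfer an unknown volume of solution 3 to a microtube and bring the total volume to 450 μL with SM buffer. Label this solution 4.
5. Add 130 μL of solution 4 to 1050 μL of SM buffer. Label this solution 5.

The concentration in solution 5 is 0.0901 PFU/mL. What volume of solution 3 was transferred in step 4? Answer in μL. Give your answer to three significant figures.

Step 1: 170 μL brought to 37.5 mL → factor 37500/170 = 220.59
Step 2: 15 μL brought to 15.7 mL → factor 15700/15 = 1046.7
Step 3: 160 μL brought to 3200 μL → factor 3200/160 = 20
Step 4: v brought to 450 μL → factor = 450 μL/v
Step 5: 130 μL + 1050 μL = 1180 μL total → factor 1180/130 = 9.0769
Product of known-step factors = 4.1914 × 10^7
Overall factor = 1.00 × 10^7 PFU/mL / (0.0901 PFU/mL) = 1.1099 × 10^8
Step-4 factor = 1.1099 × 10^8 / 4.1914 × 10^7 = 2.648
v = 450 μL / 2.648 = 170 μL

170 μL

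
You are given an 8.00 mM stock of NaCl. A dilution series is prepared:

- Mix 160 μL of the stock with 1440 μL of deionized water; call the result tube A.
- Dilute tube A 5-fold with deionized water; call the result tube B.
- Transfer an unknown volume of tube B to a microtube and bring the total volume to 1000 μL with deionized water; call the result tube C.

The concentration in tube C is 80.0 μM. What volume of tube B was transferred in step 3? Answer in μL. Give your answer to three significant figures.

500 μL

Step 1: 160 μL + 1440 μL = 1600 μL total → factor 1600/160 = 10
Step 2: 5-fold → factor 5
Step 3: v brought to 1000 μL → factor = 1000 μL/v
Product of known-step factors = 50
Overall factor = 8.00 mM / (80.0 μM) = 100
Step-3 factor = 100 / 50 = 2
v = 1000 μL / 2 = 500 μL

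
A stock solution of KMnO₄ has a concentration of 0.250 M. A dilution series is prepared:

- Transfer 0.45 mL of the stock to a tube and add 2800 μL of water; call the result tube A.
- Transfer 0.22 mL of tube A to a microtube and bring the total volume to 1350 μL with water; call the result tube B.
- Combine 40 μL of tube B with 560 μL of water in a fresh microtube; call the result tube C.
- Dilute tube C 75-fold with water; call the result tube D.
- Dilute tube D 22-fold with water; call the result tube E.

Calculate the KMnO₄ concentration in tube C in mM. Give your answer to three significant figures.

Step 1: 0.45 mL + 2800 μL = 3.25 mL total → factor 3.25/0.45 = 7.2222
Step 2: 0.22 mL brought to 1350 μL → factor 1.35/0.22 = 6.1364
Step 3: 40 μL + 560 μL = 600 μL total → factor 600/40 = 15
Dilution factor through tube C = 7.2222 × 6.1364 × 15 = 664.77
[tube C] = 0.250 M / 664.77 = 0.0003761 M = 0.376 mM

0.376 mM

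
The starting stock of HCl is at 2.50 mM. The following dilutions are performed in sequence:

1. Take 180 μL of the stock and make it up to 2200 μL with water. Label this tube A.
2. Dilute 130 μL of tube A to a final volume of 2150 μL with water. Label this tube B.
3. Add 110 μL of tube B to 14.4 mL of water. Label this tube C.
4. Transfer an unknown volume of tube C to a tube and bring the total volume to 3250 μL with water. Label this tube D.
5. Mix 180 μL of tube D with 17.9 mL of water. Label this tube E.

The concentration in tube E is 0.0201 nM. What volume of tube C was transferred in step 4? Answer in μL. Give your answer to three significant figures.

70.0 μL

Step 1: 180 μL brought to 2200 μL → factor 2200/180 = 12.222
Step 2: 130 μL brought to 2150 μL → factor 2150/130 = 16.538
Step 3: 110 μL + 14.4 mL = 14510 μL total → factor 14510/110 = 131.91
Step 4: v brought to 3250 μL → factor = 3250 μL/v
Step 5: 180 μL + 17.9 mL = 18080 μL total → factor 18080/180 = 100.44
Product of known-step factors = 2.6782 × 10^6
Overall factor = 2.50 mM / (0.0201 nM) = 1.2438 × 10^8
Step-4 factor = 1.2438 × 10^8 / 2.6782 × 10^6 = 46.441
v = 3250 μL / 46.441 = 70.0 μL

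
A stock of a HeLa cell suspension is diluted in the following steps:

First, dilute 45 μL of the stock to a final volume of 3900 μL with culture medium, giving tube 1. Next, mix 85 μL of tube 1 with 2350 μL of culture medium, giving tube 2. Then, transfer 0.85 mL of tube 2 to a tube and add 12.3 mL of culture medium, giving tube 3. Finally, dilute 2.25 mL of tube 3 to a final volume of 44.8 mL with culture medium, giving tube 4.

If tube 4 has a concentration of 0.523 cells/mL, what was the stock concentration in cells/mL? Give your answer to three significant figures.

4.00 × 10^5 cells/mL

Step 1: 45 μL brought to 3900 μL → factor 3900/45 = 86.667
Step 2: 85 μL + 2350 μL = 2435 μL total → factor 2435/85 = 28.647
Step 3: 0.85 mL + 12.3 mL = 13.15 mL total → factor 13.15/0.85 = 15.471
Step 4: 2.25 mL brought to 44.8 mL → factor 44.8/2.25 = 19.911
Overall dilution factor = 86.667 × 28.647 × 15.471 × 19.911 = 7.6478 × 10^5
Stock = 0.523 cells/mL × 7.6478 × 10^5 = 4.00 × 10^5 cells/mL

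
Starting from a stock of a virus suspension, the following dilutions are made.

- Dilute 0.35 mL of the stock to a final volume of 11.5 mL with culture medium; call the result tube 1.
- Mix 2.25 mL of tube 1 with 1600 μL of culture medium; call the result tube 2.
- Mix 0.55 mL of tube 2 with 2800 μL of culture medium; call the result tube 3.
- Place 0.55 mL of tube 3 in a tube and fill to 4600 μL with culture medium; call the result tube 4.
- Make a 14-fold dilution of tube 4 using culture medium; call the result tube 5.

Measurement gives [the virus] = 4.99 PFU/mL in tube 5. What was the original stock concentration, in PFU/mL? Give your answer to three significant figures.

Step 1: 0.35 mL brought to 11.5 mL → factor 11.5/0.35 = 32.857
Step 2: 2.25 mL + 1600 μL = 3.85 mL total → factor 3.85/2.25 = 1.7111
Step 3: 0.55 mL + 2800 μL = 3.35 mL total → factor 3.35/0.55 = 6.0909
Step 4: 0.55 mL brought to 4600 μL → factor 4.6/0.55 = 8.3636
Step 5: 14-fold → factor 14
Overall dilution factor = 32.857 × 1.7111 × 6.0909 × 8.3636 × 14 = 40097
Stock = 4.99 PFU/mL × 40097 = 2.00 × 10^5 PFU/mL

2.00 × 10^5 PFU/mL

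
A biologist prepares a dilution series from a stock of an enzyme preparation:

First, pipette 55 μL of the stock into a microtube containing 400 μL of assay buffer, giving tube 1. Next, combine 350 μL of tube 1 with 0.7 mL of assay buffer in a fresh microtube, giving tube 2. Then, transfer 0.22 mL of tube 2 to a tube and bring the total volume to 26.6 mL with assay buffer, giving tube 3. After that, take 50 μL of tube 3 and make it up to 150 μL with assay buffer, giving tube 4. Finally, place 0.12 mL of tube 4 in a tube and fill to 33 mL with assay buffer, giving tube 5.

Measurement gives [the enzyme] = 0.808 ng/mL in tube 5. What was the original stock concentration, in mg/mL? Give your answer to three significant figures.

Step 1: 55 μL + 400 μL = 455 μL total → factor 455/55 = 8.2727
Step 2: 350 μL + 0.7 mL = 1050 μL total → factor 1050/350 = 3
Step 3: 0.22 mL brought to 26.6 mL → factor 26.6/0.22 = 120.91
Step 4: 50 μL brought to 150 μL → factor 150/50 = 3
Step 5: 0.12 mL brought to 33 mL → factor 33/0.12 = 275
Overall dilution factor = 8.2727 × 3 × 120.91 × 3 × 275 = 2.4756 × 10^6
Stock = 0.808 ng/mL × 2.4756 × 10^6 = 2.000 × 10^6 ng/mL = 2.00 mg/mL

2.00 mg/mL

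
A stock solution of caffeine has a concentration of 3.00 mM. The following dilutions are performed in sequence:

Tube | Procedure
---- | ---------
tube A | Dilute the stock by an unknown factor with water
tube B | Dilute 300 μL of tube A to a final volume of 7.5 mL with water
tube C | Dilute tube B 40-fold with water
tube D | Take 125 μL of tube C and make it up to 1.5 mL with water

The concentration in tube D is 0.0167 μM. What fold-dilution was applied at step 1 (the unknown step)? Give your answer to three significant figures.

Step 1: unknown factor x
Step 2: 300 μL brought to 7.5 mL → factor 7500/300 = 25
Step 3: 40-fold → factor 40
Step 4: 125 μL brought to 1.5 mL → factor 1500/125 = 12
Product of known-step factors = 12000
Overall factor = 3.00 mM / (0.0167 μM) = 1.7964 × 10^5
x = 1.7964 × 10^5 / 12000 = 15.0

15.0-fold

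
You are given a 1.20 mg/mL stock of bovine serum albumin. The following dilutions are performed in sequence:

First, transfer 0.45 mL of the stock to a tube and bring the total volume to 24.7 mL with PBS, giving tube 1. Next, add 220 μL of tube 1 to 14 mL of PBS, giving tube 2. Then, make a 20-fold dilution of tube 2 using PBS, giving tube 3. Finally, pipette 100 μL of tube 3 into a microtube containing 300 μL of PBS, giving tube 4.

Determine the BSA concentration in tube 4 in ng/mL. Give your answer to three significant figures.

Step 1: 0.45 mL brought to 24.7 mL → factor 24.7/0.45 = 54.889
Step 2: 220 μL + 14 mL = 14220 μL total → factor 14220/220 = 64.636
Step 3: 20-fold → factor 20
Step 4: 100 μL + 300 μL = 400 μL total → factor 400/100 = 4
Overall dilution factor = 54.889 × 64.636 × 20 × 4 = 2.8383 × 10^5
Final = 1.20 mg/mL / 2.8383 × 10^5 = 4.228 × 10^-6 mg/mL = 4.23 ng/mL

4.23 ng/mL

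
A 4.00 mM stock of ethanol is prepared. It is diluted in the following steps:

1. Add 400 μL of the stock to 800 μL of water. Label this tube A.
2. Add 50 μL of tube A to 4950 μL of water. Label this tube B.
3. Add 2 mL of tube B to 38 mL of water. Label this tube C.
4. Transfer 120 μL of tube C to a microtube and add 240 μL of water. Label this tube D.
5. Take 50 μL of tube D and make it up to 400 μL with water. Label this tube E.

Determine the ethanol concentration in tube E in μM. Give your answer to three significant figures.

Step 1: 400 μL + 800 μL = 1200 μL total → factor 1200/400 = 3
Step 2: 50 μL + 4950 μL = 5000 μL total → factor 5000/50 = 100
Step 3: 2 mL + 38 mL = 40 mL total → factor 40/2 = 20
Step 4: 120 μL + 240 μL = 360 μL total → factor 360/120 = 3
Step 5: 50 μL brought to 400 μL → factor 400/50 = 8
Overall dilution factor = 3 × 100 × 20 × 3 × 8 = 1.44 × 10^5
Final = 4.00 mM / 1.44 × 10^5 = 2.778 × 10^-5 mM = 0.0278 μM

0.0278 μM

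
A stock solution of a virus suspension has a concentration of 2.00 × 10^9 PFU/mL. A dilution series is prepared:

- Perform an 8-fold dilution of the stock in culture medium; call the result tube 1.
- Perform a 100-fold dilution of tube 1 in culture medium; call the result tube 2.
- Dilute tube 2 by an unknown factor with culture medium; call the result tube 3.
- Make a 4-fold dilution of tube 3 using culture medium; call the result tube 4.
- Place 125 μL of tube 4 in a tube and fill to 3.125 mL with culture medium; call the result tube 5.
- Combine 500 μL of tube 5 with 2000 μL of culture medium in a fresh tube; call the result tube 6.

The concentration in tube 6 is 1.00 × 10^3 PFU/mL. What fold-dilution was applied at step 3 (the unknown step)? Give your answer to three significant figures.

Step 1: 8-fold → factor 8
Step 2: 100-fold → factor 100
Step 3: unknown factor x
Step 4: 4-fold → factor 4
Step 5: 125 μL brought to 3.125 mL → factor 3125/125 = 25
Step 6: 500 μL + 2000 μL = 2500 μL total → factor 2500/500 = 5
Product of known-step factors = 4 × 10^5
Overall factor = 2.00 × 10^9 PFU/mL / (1.00 × 10^3 PFU/mL) = 2 × 10^6
x = 2 × 10^6 / 4 × 10^5 = 5.00

5.00-fold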